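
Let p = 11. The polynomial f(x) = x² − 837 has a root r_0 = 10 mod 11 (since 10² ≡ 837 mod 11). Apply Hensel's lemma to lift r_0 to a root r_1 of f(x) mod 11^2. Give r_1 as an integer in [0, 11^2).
r_1 = 65 (mod 121)

Hensel's recurrence: r_{i+1} = r_i − f(r_i)·(f′(r_i))^{-1} mod 11^{i+2}, with f′(x) = 2x. Iterate:
  r_0 = 10 (mod 11)
  r_1 = 65 (mod 121)
Final: r_1 = 65, and one checks f(r_1) ≡ 0 mod 11^2.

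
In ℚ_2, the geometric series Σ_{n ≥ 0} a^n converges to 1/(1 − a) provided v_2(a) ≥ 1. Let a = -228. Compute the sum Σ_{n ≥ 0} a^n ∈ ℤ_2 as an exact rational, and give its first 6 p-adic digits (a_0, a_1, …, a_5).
Σ a^n = 1/(1 − a) = 1/229;  first 6 digits = (1, 0, 1, 1, 0, 1)

v_2(a) = 2 ≥ 1, so the series converges in ℤ_2 to 1/(1 − a) = 1/(1 − (-228)) = 1/229. Expand this rational in ℤ_2: compute digits iteratively via d_i = x_i mod 2, x_{i+1} = (x_i − d_i)/2. The first 6 digits are (1, 0, 1, 1, 0, 1).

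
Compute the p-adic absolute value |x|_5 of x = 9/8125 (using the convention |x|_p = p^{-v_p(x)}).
|9/8125|_5 = 625

Step 1 — compute v_5(x) by factoring powers of 5 out of the numerator and denominator: v_5(9/8125) = -4. Step 2 — apply |x|_p = p^{-v_p(x)} = 5^{4} = 625.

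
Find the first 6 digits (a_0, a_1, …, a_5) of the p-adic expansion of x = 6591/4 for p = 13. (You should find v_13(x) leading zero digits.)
(a_0, …, a_5) = (0, 0, 0, 4, 3, 3)

v_13(6591/4) = 3, so a_0 = ... = a_2 = 0. Factor out: x = 13^3 · u with u = 3/4 a unit in ℤ_13. Expand u iteratively via a_{v+i} = u_i mod 13, u_{i+1} = (u_i − a_{v+i})/13:
  u_0 = 3/4;  a_3 = 4;  u_1 = (u_0 − 4)/13 = -1/4
  u_1 = -1/4;  a_4 = 3;  u_2 = (u_1 − 3)/13 = -1/4
  u_2 = -1/4;  a_5 = 3;  u_3 = (u_2 − 3)/13 = -1/4
Digits: (0, 0, 0, 4, 3, 3).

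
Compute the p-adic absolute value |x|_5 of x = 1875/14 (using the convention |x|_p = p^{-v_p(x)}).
|1875/14|_5 = 1/625

Step 1 — compute v_5(x) by factoring powers of 5 out of the numerator and denominator: v_5(1875/14) = 4. Step 2 — apply |x|_p = p^{-v_p(x)} = 5^{-4} = 1/625.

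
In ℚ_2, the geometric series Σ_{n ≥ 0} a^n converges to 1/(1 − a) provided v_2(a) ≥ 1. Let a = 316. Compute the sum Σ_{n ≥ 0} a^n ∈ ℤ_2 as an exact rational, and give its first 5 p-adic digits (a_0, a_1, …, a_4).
Σ a^n = 1/(1 − a) = -1/315;  first 5 digits = (1, 0, 1, 1, 0)

v_2(a) = 2 ≥ 1, so the series converges in ℤ_2 to 1/(1 − a) = 1/(1 − 316) = -1/315. Expand this rational in ℤ_2: compute digits iteratively via d_i = x_i mod 2, x_{i+1} = (x_i − d_i)/2. The first 5 digits are (1, 0, 1, 1, 0).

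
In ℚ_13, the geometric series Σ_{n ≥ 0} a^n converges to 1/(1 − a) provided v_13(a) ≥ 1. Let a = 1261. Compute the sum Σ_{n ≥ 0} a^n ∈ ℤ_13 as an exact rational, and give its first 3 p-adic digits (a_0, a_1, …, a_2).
Σ a^n = 1/(1 − a) = -1/1260;  first 3 digits = (1, 6, 4)

v_13(a) = 1 ≥ 1, so the series converges in ℤ_13 to 1/(1 − a) = 1/(1 − 1261) = -1/1260. Expand this rational in ℤ_13: compute digits iteratively via d_i = x_i mod 13, x_{i+1} = (x_i − d_i)/13. The first 3 digits are (1, 6, 4).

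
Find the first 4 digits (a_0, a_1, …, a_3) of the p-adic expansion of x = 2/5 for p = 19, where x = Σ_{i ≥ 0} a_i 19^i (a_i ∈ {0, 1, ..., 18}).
(a_0, …, a_3) = (8, 11, 7, 11)

v_19(2/5) = 0 (numerator and denominator both coprime to 19), so x ∈ ℤ_19^×. Compute digits iteratively via a_i = x_i mod 19, x_{i+1} = (x_i − a_i)/19, with x_0 = x:
  x_0 = 2/5;  a_0 = 8;  x_1 = (x_0 − 8)/19 = -2/5
  x_1 = -2/5;  a_1 = 11;  x_2 = (x_1 − 11)/19 = -3/5
  x_2 = -3/5;  a_2 = 7;  x_3 = (x_2 − 7)/19 = -2/5
  x_3 = -2/5;  a_3 = 11;  x_4 = (x_3 − 11)/19 = -3/5
Digits: (8, 11, 7, 11).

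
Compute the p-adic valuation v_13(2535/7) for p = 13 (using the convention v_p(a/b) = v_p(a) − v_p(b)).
v_13(2535/7) = 2

Factor powers of 13 from the numerator and denominator of the reduced fraction: 2535 = 13^2 · 15 and 7 = 13^0 · 7. Apply v_p(a/b) = v_p(a) − v_p(b): v_13(2535/7) = 2 − 0 = 2.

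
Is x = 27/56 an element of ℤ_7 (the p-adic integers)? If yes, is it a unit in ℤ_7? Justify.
x ∉ ℤ_7 (v_7(x) = -1 < 0)

ℤ_7 = {x ∈ ℚ_7 : v_7(x) ≥ 0} and ℤ_7^× = {x ∈ ℤ_7 : v_7(x) = 0}. Here v_7(27/56) = v_7(num) − v_7(den) = -1; compare against these criteria.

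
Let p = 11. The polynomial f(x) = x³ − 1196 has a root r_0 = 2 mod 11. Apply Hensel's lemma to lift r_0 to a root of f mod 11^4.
r_3 = 7845 (mod 14641)

Hensel: r_{i+1} = r_i − f(r_i)/f′(r_i) mod 11^{i+2}, where f′(x) = 3x². Iterate:
  r_0 = 2 (mod 11)
  r_1 = 101 (mod 121)
  r_2 = 1190 (mod 1331)
  r_3 = 7845 (mod 14641)
Final: r = 7845 with f(r) ≡ 0 mod 11^4.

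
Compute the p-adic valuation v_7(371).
v_7(371) = 1

v_7(n) is the largest exponent k such that 7^k divides n. Factor out: 371 = 7^1 · 53. (Sign doesn't affect v_p.) So v_7(371) = 1.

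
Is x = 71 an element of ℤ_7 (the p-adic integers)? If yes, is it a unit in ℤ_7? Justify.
x ∈ ℤ_7^× (unit); v_7(x) = 0

ℤ_7 = {x ∈ ℚ_7 : v_7(x) ≥ 0} and ℤ_7^× = {x ∈ ℤ_7 : v_7(x) = 0}. Here v_7(71) = v_7(num) − v_7(den) = 0; compare against these criteria.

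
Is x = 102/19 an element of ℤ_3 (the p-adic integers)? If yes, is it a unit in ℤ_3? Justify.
x ∈ ℤ_3 but not a unit; v_3(x) = 1 > 0

ℤ_3 = {x ∈ ℚ_3 : v_3(x) ≥ 0} and ℤ_3^× = {x ∈ ℤ_3 : v_3(x) = 0}. Here v_3(102/19) = v_3(num) − v_3(den) = 1; compare against these criteria.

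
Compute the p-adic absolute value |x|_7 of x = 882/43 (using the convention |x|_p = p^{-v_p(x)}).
|882/43|_7 = 1/49

Step 1 — compute v_7(x) by factoring powers of 7 out of the numerator and denominator: v_7(882/43) = 2. Step 2 — apply |x|_p = p^{-v_p(x)} = 7^{-2} = 1/49.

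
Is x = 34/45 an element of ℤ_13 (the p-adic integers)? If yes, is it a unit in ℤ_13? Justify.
x ∈ ℤ_13^× (unit); v_13(x) = 0

ℤ_13 = {x ∈ ℚ_13 : v_13(x) ≥ 0} and ℤ_13^× = {x ∈ ℤ_13 : v_13(x) = 0}. Here v_13(34/45) = v_13(num) − v_13(den) = 0; compare against these criteria.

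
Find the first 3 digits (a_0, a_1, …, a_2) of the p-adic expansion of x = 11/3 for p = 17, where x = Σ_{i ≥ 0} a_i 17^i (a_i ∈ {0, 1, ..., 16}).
(a_0, …, a_2) = (15, 5, 11)

v_17(11/3) = 0 (numerator and denominator both coprime to 17), so x ∈ ℤ_17^×. Compute digits iteratively via a_i = x_i mod 17, x_{i+1} = (x_i − a_i)/17, with x_0 = x:
  x_0 = 11/3;  a_0 = 15;  x_1 = (x_0 − 15)/17 = -2/3
  x_1 = -2/3;  a_1 = 5;  x_2 = (x_1 − 5)/17 = -1/3
  x_2 = -1/3;  a_2 = 11;  x_3 = (x_2 − 11)/17 = -2/3
Digits: (15, 5, 11).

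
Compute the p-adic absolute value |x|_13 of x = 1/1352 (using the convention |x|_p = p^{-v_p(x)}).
|1/1352|_13 = 169

Step 1 — compute v_13(x) by factoring powers of 13 out of the numerator and denominator: v_13(1/1352) = -2. Step 2 — apply |x|_p = p^{-v_p(x)} = 13^{2} = 169.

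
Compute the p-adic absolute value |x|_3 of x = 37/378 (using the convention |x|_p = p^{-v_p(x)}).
|37/378|_3 = 27

Step 1 — compute v_3(x) by factoring powers of 3 out of the numerator and denominator: v_3(37/378) = -3. Step 2 — apply |x|_p = p^{-v_p(x)} = 3^{3} = 27.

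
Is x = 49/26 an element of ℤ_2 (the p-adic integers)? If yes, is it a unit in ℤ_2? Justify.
x ∉ ℤ_2 (v_2(x) = -1 < 0)

ℤ_2 = {x ∈ ℚ_2 : v_2(x) ≥ 0} and ℤ_2^× = {x ∈ ℤ_2 : v_2(x) = 0}. Here v_2(49/26) = v_2(num) − v_2(den) = -1; compare against these criteria.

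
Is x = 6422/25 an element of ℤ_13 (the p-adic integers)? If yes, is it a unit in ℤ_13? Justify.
x ∈ ℤ_13 but not a unit; v_13(x) = 2 > 0

ℤ_13 = {x ∈ ℚ_13 : v_13(x) ≥ 0} and ℤ_13^× = {x ∈ ℤ_13 : v_13(x) = 0}. Here v_13(6422/25) = v_13(num) − v_13(den) = 2; compare against these criteria.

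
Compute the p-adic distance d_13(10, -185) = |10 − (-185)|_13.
d_13(10, -185) = 1/13

Step 1 — x − y = 10 − (-185) = 195. Step 2 — v_13(195) = 1 (factor: 195 = (13^1 · 15); the sign does not affect v_p). Step 3 — |x − y|_13 = 13^{-1} = 1/13.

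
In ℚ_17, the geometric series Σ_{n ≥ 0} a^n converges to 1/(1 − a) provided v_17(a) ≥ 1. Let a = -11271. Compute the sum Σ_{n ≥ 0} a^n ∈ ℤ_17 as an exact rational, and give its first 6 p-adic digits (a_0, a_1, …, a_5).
Σ a^n = 1/(1 − a) = 1/11272;  first 6 digits = (1, 0, 12, 14, 7, 4)

v_17(a) = 2 ≥ 1, so the series converges in ℤ_17 to 1/(1 − a) = 1/(1 − (-11271)) = 1/11272. Expand this rational in ℤ_17: compute digits iteratively via d_i = x_i mod 17, x_{i+1} = (x_i − d_i)/17. The first 6 digits are (1, 0, 12, 14, 7, 4).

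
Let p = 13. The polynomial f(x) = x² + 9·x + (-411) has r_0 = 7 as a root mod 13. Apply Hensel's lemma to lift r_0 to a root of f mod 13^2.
r_1 = 20 (mod 169)

Hensel: r_{i+1} = r_i − f(r_i)·(f′(r_i))^{-1} mod 13^{i+2}, f′(x) = 2x + 9. Iterate:
  r_0 = 7 (mod 13)
  r_1 = 20 (mod 169)
Final: r = 20 satisfies f(r) ≡ 0 mod 13^2.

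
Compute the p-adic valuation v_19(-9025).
v_19(-9025) = 2

v_19(n) is the largest exponent k such that 19^k divides n. Factor out: -9025 = -19^2 · 25. (Sign doesn't affect v_p.) So v_19(-9025) = 2.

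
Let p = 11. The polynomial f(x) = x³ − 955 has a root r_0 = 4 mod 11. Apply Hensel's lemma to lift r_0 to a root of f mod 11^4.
r_3 = 2072 (mod 14641)

Hensel: r_{i+1} = r_i − f(r_i)/f′(r_i) mod 11^{i+2}, where f′(x) = 3x². Iterate:
  r_0 = 4 (mod 11)
  r_1 = 15 (mod 121)
  r_2 = 741 (mod 1331)
  r_3 = 2072 (mod 14641)
Final: r = 2072 with f(r) ≡ 0 mod 11^4.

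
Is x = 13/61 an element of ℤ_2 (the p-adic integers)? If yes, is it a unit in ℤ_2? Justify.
x ∈ ℤ_2^× (unit); v_2(x) = 0

ℤ_2 = {x ∈ ℚ_2 : v_2(x) ≥ 0} and ℤ_2^× = {x ∈ ℤ_2 : v_2(x) = 0}. Here v_2(13/61) = v_2(num) − v_2(den) = 0; compare against these criteria.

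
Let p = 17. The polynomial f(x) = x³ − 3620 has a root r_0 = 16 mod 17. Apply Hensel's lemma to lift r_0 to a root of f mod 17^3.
r_2 = 3807 (mod 4913)

Hensel: r_{i+1} = r_i − f(r_i)/f′(r_i) mod 17^{i+2}, where f′(x) = 3x². Iterate:
  r_0 = 16 (mod 17)
  r_1 = 50 (mod 289)
  r_2 = 3807 (mod 4913)
Final: r = 3807 with f(r) ≡ 0 mod 17^3.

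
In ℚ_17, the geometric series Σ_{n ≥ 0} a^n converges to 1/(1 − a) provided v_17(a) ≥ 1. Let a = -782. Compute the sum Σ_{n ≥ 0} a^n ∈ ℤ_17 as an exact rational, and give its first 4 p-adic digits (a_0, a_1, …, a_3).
Σ a^n = 1/(1 − a) = 1/783;  first 4 digits = (1, 5, 5, 11)

v_17(a) = 1 ≥ 1, so the series converges in ℤ_17 to 1/(1 − a) = 1/(1 − (-782)) = 1/783. Expand this rational in ℤ_17: compute digits iteratively via d_i = x_i mod 17, x_{i+1} = (x_i − d_i)/17. The first 4 digits are (1, 5, 5, 11).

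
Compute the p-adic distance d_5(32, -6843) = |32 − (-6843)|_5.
d_5(32, -6843) = 1/625

Step 1 — x − y = 32 − (-6843) = 6875. Step 2 — v_5(6875) = 4 (factor: 6875 = (5^4 · 11); the sign does not affect v_p). Step 3 — |x − y|_5 = 5^{-4} = 1/625.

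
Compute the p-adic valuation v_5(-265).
v_5(-265) = 1

v_5(n) is the largest exponent k such that 5^k divides n. Factor out: -265 = -5^1 · 53. (Sign doesn't affect v_p.) So v_5(-265) = 1.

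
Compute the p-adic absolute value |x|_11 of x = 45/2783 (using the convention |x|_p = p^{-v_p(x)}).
|45/2783|_11 = 121

Step 1 — compute v_11(x) by factoring powers of 11 out of the numerator and denominator: v_11(45/2783) = -2. Step 2 — apply |x|_p = p^{-v_p(x)} = 11^{2} = 121.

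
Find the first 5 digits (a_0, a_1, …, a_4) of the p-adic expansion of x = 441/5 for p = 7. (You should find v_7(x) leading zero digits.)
(a_0, …, a_4) = (0, 0, 6, 5, 2)

v_7(441/5) = 2, so a_0 = ... = a_1 = 0. Factor out: x = 7^2 · u with u = 9/5 a unit in ℤ_7. Expand u iteratively via a_{v+i} = u_i mod 7, u_{i+1} = (u_i − a_{v+i})/7:
  u_0 = 9/5;  a_2 = 6;  u_1 = (u_0 − 6)/7 = -3/5
  u_1 = -3/5;  a_3 = 5;  u_2 = (u_1 − 5)/7 = -4/5
  u_2 = -4/5;  a_4 = 2;  u_3 = (u_2 − 2)/7 = -2/5
Digits: (0, 0, 6, 5, 2).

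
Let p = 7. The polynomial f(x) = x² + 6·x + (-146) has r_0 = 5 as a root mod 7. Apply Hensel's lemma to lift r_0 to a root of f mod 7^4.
r_3 = 2084 (mod 2401)

Hensel: r_{i+1} = r_i − f(r_i)·(f′(r_i))^{-1} mod 7^{i+2}, f′(x) = 2x + 6. Iterate:
  r_0 = 5 (mod 7)
  r_1 = 26 (mod 49)
  r_2 = 26 (mod 343)
  r_3 = 2084 (mod 2401)
Final: r = 2084 satisfies f(r) ≡ 0 mod 7^4.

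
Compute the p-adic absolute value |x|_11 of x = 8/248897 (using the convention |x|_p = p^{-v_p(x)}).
|8/248897|_11 = 14641

Step 1 — compute v_11(x) by factoring powers of 11 out of the numerator and denominator: v_11(8/248897) = -4. Step 2 — apply |x|_p = p^{-v_p(x)} = 11^{4} = 14641.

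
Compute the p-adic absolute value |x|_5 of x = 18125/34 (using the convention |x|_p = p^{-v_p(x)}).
|18125/34|_5 = 1/625

Step 1 — compute v_5(x) by factoring powers of 5 out of the numerator and denominator: v_5(18125/34) = 4. Step 2 — apply |x|_p = p^{-v_p(x)} = 5^{-4} = 1/625.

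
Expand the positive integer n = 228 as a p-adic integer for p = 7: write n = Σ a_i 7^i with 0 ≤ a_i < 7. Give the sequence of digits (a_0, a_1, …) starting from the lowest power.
(a_0, a_1, …) = (4, 4, 4)

Repeated division by 7 gives the digits low-to-high: 228 = 4 + 4·7^1 + 4·7^2. Digit sequence: (4, 4, 4).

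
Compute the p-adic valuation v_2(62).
v_2(62) = 1

v_2(n) is the largest exponent k such that 2^k divides n. Factor out: 62 = 2^1 · 31. (Sign doesn't affect v_p.) So v_2(62) = 1.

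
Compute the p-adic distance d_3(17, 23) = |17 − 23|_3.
d_3(17, 23) = 1/3

Step 1 — x − y = 17 − 23 = -6. Step 2 — v_3(-6) = 1 (factor: -6 = −(3^1 · 2); the sign does not affect v_p). Step 3 — |x − y|_3 = 3^{-1} = 1/3.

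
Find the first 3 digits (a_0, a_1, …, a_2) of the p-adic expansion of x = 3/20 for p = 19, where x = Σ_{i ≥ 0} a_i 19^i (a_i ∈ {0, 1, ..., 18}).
(a_0, …, a_2) = (3, 16, 2)

v_19(3/20) = 0 (numerator and denominator both coprime to 19), so x ∈ ℤ_19^×. Compute digits iteratively via a_i = x_i mod 19, x_{i+1} = (x_i − a_i)/19, with x_0 = x:
  x_0 = 3/20;  a_0 = 3;  x_1 = (x_0 − 3)/19 = -3/20
  x_1 = -3/20;  a_1 = 16;  x_2 = (x_1 − 16)/19 = -17/20
  x_2 = -17/20;  a_2 = 2;  x_3 = (x_2 − 2)/19 = -3/20
Digits: (3, 16, 2).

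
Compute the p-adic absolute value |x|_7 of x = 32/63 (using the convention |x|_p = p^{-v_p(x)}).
|32/63|_7 = 7

Step 1 — compute v_7(x) by factoring powers of 7 out of the numerator and denominator: v_7(32/63) = -1. Step 2 — apply |x|_p = p^{-v_p(x)} = 7^{1} = 7.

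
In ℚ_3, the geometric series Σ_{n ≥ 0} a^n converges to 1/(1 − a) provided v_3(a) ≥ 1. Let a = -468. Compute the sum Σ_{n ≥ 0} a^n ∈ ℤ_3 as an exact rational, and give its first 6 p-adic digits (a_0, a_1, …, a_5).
Σ a^n = 1/(1 − a) = 1/469;  first 6 digits = (1, 0, 2, 0, 1, 2)

v_3(a) = 2 ≥ 1, so the series converges in ℤ_3 to 1/(1 − a) = 1/(1 − (-468)) = 1/469. Expand this rational in ℤ_3: compute digits iteratively via d_i = x_i mod 3, x_{i+1} = (x_i − d_i)/3. The first 6 digits are (1, 0, 2, 0, 1, 2).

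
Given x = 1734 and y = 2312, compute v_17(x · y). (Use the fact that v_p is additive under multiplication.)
v_17(4009008) = 4

v_p(x) = 2 (factor: 1734 = 17^2 · 6); v_p(y) = 2 (factor: 2312 = 17^2 · 8). Additivity: v_p(xy) = v_p(x) + v_p(y) = 2 + 2 = 4. (Direct check: xy = 4009008 = 17^4 · (48).)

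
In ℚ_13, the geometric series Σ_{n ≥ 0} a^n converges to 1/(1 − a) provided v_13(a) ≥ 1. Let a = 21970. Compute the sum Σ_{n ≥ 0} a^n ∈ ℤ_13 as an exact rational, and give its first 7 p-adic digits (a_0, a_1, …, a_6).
Σ a^n = 1/(1 − a) = -1/21969;  first 7 digits = (1, 0, 0, 10, 0, 0, 9)

v_13(a) = 3 ≥ 1, so the series converges in ℤ_13 to 1/(1 − a) = 1/(1 − 21970) = -1/21969. Expand this rational in ℤ_13: compute digits iteratively via d_i = x_i mod 13, x_{i+1} = (x_i − d_i)/13. The first 7 digits are (1, 0, 0, 10, 0, 0, 9).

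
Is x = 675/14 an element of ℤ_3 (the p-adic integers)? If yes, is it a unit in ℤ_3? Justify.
x ∈ ℤ_3 but not a unit; v_3(x) = 3 > 0

ℤ_3 = {x ∈ ℚ_3 : v_3(x) ≥ 0} and ℤ_3^× = {x ∈ ℤ_3 : v_3(x) = 0}. Here v_3(675/14) = v_3(num) − v_3(den) = 3; compare against these criteria.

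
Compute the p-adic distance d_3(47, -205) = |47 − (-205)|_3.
d_3(47, -205) = 1/9

Step 1 — x − y = 47 − (-205) = 252. Step 2 — v_3(252) = 2 (factor: 252 = (3^2 · 28); the sign does not affect v_p). Step 3 — |x − y|_3 = 3^{-2} = 1/9.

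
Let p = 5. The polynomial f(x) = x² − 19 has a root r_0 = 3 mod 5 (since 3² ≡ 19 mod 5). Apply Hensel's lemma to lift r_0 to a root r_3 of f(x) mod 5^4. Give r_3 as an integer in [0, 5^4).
r_3 = 488 (mod 625)

Hensel's recurrence: r_{i+1} = r_i − f(r_i)·(f′(r_i))^{-1} mod 5^{i+2}, with f′(x) = 2x. Iterate:
  r_0 = 3 (mod 5)
  r_1 = 13 (mod 25)
  r_2 = 113 (mod 125)
  r_3 = 488 (mod 625)
Final: r_3 = 488, and one checks f(r_3) ≡ 0 mod 5^4.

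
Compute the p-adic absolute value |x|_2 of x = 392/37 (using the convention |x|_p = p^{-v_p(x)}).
|392/37|_2 = 1/8

Step 1 — compute v_2(x) by factoring powers of 2 out of the numerator and denominator: v_2(392/37) = 3. Step 2 — apply |x|_p = p^{-v_p(x)} = 2^{-3} = 1/8.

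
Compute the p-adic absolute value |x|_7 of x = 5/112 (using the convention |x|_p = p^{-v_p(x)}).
|5/112|_7 = 7

Step 1 — compute v_7(x) by factoring powers of 7 out of the numerator and denominator: v_7(5/112) = -1. Step 2 — apply |x|_p = p^{-v_p(x)} = 7^{1} = 7.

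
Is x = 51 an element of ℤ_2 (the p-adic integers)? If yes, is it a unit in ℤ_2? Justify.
x ∈ ℤ_2^× (unit); v_2(x) = 0

ℤ_2 = {x ∈ ℚ_2 : v_2(x) ≥ 0} and ℤ_2^× = {x ∈ ℤ_2 : v_2(x) = 0}. Here v_2(51) = v_2(num) − v_2(den) = 0; compare against these criteria.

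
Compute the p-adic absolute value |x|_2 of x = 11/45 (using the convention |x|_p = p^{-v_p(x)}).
|11/45|_2 = 1

Step 1 — compute v_2(x) by factoring powers of 2 out of the numerator and denominator: v_2(11/45) = 0. Step 2 — apply |x|_p = p^{-v_p(x)} = 2^{0} = 1.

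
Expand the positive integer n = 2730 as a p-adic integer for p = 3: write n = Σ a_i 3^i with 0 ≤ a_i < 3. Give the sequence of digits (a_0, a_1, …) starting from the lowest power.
(a_0, a_1, …) = (0, 1, 0, 2, 0, 2, 0, 1)

Repeated division by 3 gives the digits low-to-high: 2730 = 1·3^1 + 2·3^3 + 2·3^5 + 1·3^7. Digit sequence: (0, 1, 0, 2, 0, 2, 0, 1).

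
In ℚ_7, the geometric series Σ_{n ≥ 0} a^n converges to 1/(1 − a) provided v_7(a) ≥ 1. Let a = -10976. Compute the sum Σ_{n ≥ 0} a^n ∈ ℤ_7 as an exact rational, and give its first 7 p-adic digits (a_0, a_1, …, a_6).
Σ a^n = 1/(1 − a) = 1/10977;  first 7 digits = (1, 0, 0, 3, 2, 6, 1)

v_7(a) = 3 ≥ 1, so the series converges in ℤ_7 to 1/(1 − a) = 1/(1 − (-10976)) = 1/10977. Expand this rational in ℤ_7: compute digits iteratively via d_i = x_i mod 7, x_{i+1} = (x_i − d_i)/7. The first 7 digits are (1, 0, 0, 3, 2, 6, 1).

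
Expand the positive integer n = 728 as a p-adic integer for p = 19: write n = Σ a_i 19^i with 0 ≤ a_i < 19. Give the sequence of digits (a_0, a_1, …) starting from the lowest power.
(a_0, a_1, …) = (6, 0, 2)

Repeated division by 19 gives the digits low-to-high: 728 = 6 + 2·19^2. Digit sequence: (6, 0, 2).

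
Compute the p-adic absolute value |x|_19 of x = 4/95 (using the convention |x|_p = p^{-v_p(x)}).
|4/95|_19 = 19

Step 1 — compute v_19(x) by factoring powers of 19 out of the numerator and denominator: v_19(4/95) = -1. Step 2 — apply |x|_p = p^{-v_p(x)} = 19^{1} = 19.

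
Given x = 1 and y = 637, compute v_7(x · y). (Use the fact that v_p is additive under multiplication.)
v_7(637) = 2

v_p(x) = 0 (factor: 1 = 7^0 · 1); v_p(y) = 2 (factor: 637 = 7^2 · 13). Additivity: v_p(xy) = v_p(x) + v_p(y) = 0 + 2 = 2. (Direct check: xy = 637 = 7^2 · (13).)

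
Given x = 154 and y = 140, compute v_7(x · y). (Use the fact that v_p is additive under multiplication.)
v_7(21560) = 2

v_p(x) = 1 (factor: 154 = 7^1 · 22); v_p(y) = 1 (factor: 140 = 7^1 · 20). Additivity: v_p(xy) = v_p(x) + v_p(y) = 1 + 1 = 2. (Direct check: xy = 21560 = 7^2 · (440).)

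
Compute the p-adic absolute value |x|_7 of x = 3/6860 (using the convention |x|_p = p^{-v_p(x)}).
|3/6860|_7 = 343

Step 1 — compute v_7(x) by factoring powers of 7 out of the numerator and denominator: v_7(3/6860) = -3. Step 2 — apply |x|_p = p^{-v_p(x)} = 7^{3} = 343.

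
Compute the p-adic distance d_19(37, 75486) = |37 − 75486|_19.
d_19(37, 75486) = 1/6859

Step 1 — x − y = 37 − 75486 = -75449. Step 2 — v_19(-75449) = 3 (factor: -75449 = −(19^3 · 11); the sign does not affect v_p). Step 3 — |x − y|_19 = 19^{-3} = 1/6859.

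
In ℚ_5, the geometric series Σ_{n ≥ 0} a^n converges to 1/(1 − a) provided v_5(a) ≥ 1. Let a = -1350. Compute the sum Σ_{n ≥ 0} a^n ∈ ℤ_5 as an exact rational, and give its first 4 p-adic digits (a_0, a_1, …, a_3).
Σ a^n = 1/(1 − a) = 1/1351;  first 4 digits = (1, 0, 1, 4)

v_5(a) = 2 ≥ 1, so the series converges in ℤ_5 to 1/(1 − a) = 1/(1 − (-1350)) = 1/1351. Expand this rational in ℤ_5: compute digits iteratively via d_i = x_i mod 5, x_{i+1} = (x_i − d_i)/5. The first 4 digits are (1, 0, 1, 4).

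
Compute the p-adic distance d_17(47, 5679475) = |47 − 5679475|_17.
d_17(47, 5679475) = 1/1419857

Step 1 — x − y = 47 − 5679475 = -5679428. Step 2 — v_17(-5679428) = 5 (factor: -5679428 = −(17^5 · 4); the sign does not affect v_p). Step 3 — |x − y|_17 = 17^{-5} = 1/1419857.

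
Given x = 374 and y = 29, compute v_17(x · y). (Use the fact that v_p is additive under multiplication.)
v_17(10846) = 1

v_p(x) = 1 (factor: 374 = 17^1 · 22); v_p(y) = 0 (factor: 29 = 17^0 · 29). Additivity: v_p(xy) = v_p(x) + v_p(y) = 1 + 0 = 1. (Direct check: xy = 10846 = 17^1 · (638).)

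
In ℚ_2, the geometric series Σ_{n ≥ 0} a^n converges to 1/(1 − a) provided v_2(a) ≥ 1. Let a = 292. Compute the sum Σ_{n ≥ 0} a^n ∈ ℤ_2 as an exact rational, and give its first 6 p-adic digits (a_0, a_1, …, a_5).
Σ a^n = 1/(1 − a) = -1/291;  first 6 digits = (1, 0, 1, 0, 1, 1)

v_2(a) = 2 ≥ 1, so the series converges in ℤ_2 to 1/(1 − a) = 1/(1 − 292) = -1/291. Expand this rational in ℤ_2: compute digits iteratively via d_i = x_i mod 2, x_{i+1} = (x_i − d_i)/2. The first 6 digits are (1, 0, 1, 0, 1, 1).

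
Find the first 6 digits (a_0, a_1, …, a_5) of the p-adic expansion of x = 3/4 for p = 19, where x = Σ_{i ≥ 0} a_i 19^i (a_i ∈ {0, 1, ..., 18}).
(a_0, …, a_5) = (15, 4, 14, 4, 14, 4)

v_19(3/4) = 0 (numerator and denominator both coprime to 19), so x ∈ ℤ_19^×. Compute digits iteratively via a_i = x_i mod 19, x_{i+1} = (x_i − a_i)/19, with x_0 = x:
  x_0 = 3/4;  a_0 = 15;  x_1 = (x_0 − 15)/19 = -3/4
  x_1 = -3/4;  a_1 = 4;  x_2 = (x_1 − 4)/19 = -1/4
  x_2 = -1/4;  a_2 = 14;  x_3 = (x_2 − 14)/19 = -3/4
  x_3 = -3/4;  a_3 = 4;  x_4 = (x_3 − 4)/19 = -1/4
  x_4 = -1/4;  a_4 = 14;  x_5 = (x_4 − 14)/19 = -3/4
  x_5 = -3/4;  a_5 = 4;  x_6 = (x_5 − 4)/19 = -1/4
Digits: (15, 4, 14, 4, 14, 4).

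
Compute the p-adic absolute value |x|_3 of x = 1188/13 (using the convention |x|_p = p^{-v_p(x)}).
|1188/13|_3 = 1/27

Step 1 — compute v_3(x) by factoring powers of 3 out of the numerator and denominator: v_3(1188/13) = 3. Step 2 — apply |x|_p = p^{-v_p(x)} = 3^{-3} = 1/27.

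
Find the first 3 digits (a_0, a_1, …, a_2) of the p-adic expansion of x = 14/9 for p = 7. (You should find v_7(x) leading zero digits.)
(a_0, …, a_2) = (0, 1, 3)

v_7(14/9) = 1, so a_0 = ... = a_0 = 0. Factor out: x = 7^1 · u with u = 2/9 a unit in ℤ_7. Expand u iteratively via a_{v+i} = u_i mod 7, u_{i+1} = (u_i − a_{v+i})/7:
  u_0 = 2/9;  a_1 = 1;  u_1 = (u_0 − 1)/7 = -1/9
  u_1 = -1/9;  a_2 = 3;  u_2 = (u_1 − 3)/7 = -4/9
Digits: (0, 1, 3).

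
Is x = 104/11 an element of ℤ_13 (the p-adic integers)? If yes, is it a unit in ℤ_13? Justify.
x ∈ ℤ_13 but not a unit; v_13(x) = 1 > 0

ℤ_13 = {x ∈ ℚ_13 : v_13(x) ≥ 0} and ℤ_13^× = {x ∈ ℤ_13 : v_13(x) = 0}. Here v_13(104/11) = v_13(num) − v_13(den) = 1; compare against these criteria.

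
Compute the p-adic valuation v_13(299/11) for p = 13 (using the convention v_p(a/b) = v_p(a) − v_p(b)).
v_13(299/11) = 1

Factor powers of 13 from the numerator and denominator of the reduced fraction: 299 = 13^1 · 23 and 11 = 13^0 · 11. Apply v_p(a/b) = v_p(a) − v_p(b): v_13(299/11) = 1 − 0 = 1.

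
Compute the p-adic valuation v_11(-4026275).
v_11(-4026275) = 5

v_11(n) is the largest exponent k such that 11^k divides n. Factor out: -4026275 = -11^5 · 25. (Sign doesn't affect v_p.) So v_11(-4026275) = 5.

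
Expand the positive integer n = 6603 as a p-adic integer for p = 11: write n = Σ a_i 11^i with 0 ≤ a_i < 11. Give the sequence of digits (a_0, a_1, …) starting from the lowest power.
(a_0, a_1, …) = (3, 6, 10, 4)

Repeated division by 11 gives the digits low-to-high: 6603 = 3 + 6·11^1 + 10·11^2 + 4·11^3. Digit sequence: (3, 6, 10, 4).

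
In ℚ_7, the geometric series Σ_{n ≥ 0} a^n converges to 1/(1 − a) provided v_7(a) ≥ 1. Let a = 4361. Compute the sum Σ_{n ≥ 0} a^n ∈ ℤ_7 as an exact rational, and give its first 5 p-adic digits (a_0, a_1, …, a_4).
Σ a^n = 1/(1 − a) = -1/4360;  first 5 digits = (1, 0, 5, 5, 5)

v_7(a) = 2 ≥ 1, so the series converges in ℤ_7 to 1/(1 − a) = 1/(1 − 4361) = -1/4360. Expand this rational in ℤ_7: compute digits iteratively via d_i = x_i mod 7, x_{i+1} = (x_i − d_i)/7. The first 5 digits are (1, 0, 5, 5, 5).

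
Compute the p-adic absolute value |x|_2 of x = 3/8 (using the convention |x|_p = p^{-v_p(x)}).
|3/8|_2 = 8

Step 1 — compute v_2(x) by factoring powers of 2 out of the numerator and denominator: v_2(3/8) = -3. Step 2 — apply |x|_p = p^{-v_p(x)} = 2^{3} = 8.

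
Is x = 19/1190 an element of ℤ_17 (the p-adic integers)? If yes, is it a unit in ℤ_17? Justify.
x ∉ ℤ_17 (v_17(x) = -1 < 0)

ℤ_17 = {x ∈ ℚ_17 : v_17(x) ≥ 0} and ℤ_17^× = {x ∈ ℤ_17 : v_17(x) = 0}. Here v_17(19/1190) = v_17(num) − v_17(den) = -1; compare against these criteria.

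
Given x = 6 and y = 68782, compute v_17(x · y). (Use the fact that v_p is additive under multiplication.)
v_17(412692) = 3

v_p(x) = 0 (factor: 6 = 17^0 · 6); v_p(y) = 3 (factor: 68782 = 17^3 · 14). Additivity: v_p(xy) = v_p(x) + v_p(y) = 0 + 3 = 3. (Direct check: xy = 412692 = 17^3 · (84).)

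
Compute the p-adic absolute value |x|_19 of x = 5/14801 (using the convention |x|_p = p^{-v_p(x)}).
|5/14801|_19 = 361

Step 1 — compute v_19(x) by factoring powers of 19 out of the numerator and denominator: v_19(5/14801) = -2. Step 2 — apply |x|_p = p^{-v_p(x)} = 19^{2} = 361.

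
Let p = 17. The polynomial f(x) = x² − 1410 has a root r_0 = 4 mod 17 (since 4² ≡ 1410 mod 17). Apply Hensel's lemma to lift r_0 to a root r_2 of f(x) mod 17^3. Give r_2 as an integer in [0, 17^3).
r_2 = 106 (mod 4913)

Hensel's recurrence: r_{i+1} = r_i − f(r_i)·(f′(r_i))^{-1} mod 17^{i+2}, with f′(x) = 2x. Iterate:
  r_0 = 4 (mod 17)
  r_1 = 106 (mod 289)
  r_2 = 106 (mod 4913)
Final: r_2 = 106, and one checks f(r_2) ≡ 0 mod 17^3.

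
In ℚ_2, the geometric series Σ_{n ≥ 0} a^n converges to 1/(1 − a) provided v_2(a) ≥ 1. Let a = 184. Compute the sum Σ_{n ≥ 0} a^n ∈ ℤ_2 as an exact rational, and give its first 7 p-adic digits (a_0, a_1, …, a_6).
Σ a^n = 1/(1 − a) = -1/183;  first 7 digits = (1, 0, 0, 1, 1, 1, 1)

v_2(a) = 3 ≥ 1, so the series converges in ℤ_2 to 1/(1 − a) = 1/(1 − 184) = -1/183. Expand this rational in ℤ_2: compute digits iteratively via d_i = x_i mod 2, x_{i+1} = (x_i − d_i)/2. The first 7 digits are (1, 0, 0, 1, 1, 1, 1).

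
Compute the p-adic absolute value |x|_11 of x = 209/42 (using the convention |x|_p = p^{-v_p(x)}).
|209/42|_11 = 1/11

Step 1 — compute v_11(x) by factoring powers of 11 out of the numerator and denominator: v_11(209/42) = 1. Step 2 — apply |x|_p = p^{-v_p(x)} = 11^{-1} = 1/11.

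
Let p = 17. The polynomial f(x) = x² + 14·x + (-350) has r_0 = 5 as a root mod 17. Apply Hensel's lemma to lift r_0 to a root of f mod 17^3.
r_2 = 4748 (mod 4913)

Hensel: r_{i+1} = r_i − f(r_i)·(f′(r_i))^{-1} mod 17^{i+2}, f′(x) = 2x + 14. Iterate:
  r_0 = 5 (mod 17)
  r_1 = 124 (mod 289)
  r_2 = 4748 (mod 4913)
Final: r = 4748 satisfies f(r) ≡ 0 mod 17^3.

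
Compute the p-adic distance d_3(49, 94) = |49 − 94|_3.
d_3(49, 94) = 1/9

Step 1 — x − y = 49 − 94 = -45. Step 2 — v_3(-45) = 2 (factor: -45 = −(3^2 · 5); the sign does not affect v_p). Step 3 — |x − y|_3 = 3^{-2} = 1/9.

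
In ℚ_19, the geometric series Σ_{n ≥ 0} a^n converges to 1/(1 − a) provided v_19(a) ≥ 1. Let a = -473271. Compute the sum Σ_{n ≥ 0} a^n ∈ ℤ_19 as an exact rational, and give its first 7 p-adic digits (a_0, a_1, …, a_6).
Σ a^n = 1/(1 − a) = 1/473272;  first 7 digits = (1, 0, 0, 7, 15, 18, 10)

v_19(a) = 3 ≥ 1, so the series converges in ℤ_19 to 1/(1 − a) = 1/(1 − (-473271)) = 1/473272. Expand this rational in ℤ_19: compute digits iteratively via d_i = x_i mod 19, x_{i+1} = (x_i − d_i)/19. The first 7 digits are (1, 0, 0, 7, 15, 18, 10).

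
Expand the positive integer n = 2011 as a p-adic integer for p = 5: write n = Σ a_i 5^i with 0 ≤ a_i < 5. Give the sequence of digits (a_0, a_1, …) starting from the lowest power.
(a_0, a_1, …) = (1, 2, 0, 1, 3)

Repeated division by 5 gives the digits low-to-high: 2011 = 1 + 2·5^1 + 1·5^3 + 3·5^4. Digit sequence: (1, 2, 0, 1, 3).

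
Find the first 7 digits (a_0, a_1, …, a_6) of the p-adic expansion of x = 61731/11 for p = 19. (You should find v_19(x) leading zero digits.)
(a_0, …, a_6) = (0, 0, 0, 6, 17, 6, 10)

v_19(61731/11) = 3, so a_0 = ... = a_2 = 0. Factor out: x = 19^3 · u with u = 9/11 a unit in ℤ_19. Expand u iteratively via a_{v+i} = u_i mod 19, u_{i+1} = (u_i − a_{v+i})/19:
  u_0 = 9/11;  a_3 = 6;  u_1 = (u_0 − 6)/19 = -3/11
  u_1 = -3/11;  a_4 = 17;  u_2 = (u_1 − 17)/19 = -10/11
  u_2 = -10/11;  a_5 = 6;  u_3 = (u_2 − 6)/19 = -4/11
  u_3 = -4/11;  a_6 = 10;  u_4 = (u_3 − 10)/19 = -6/11
Digits: (0, 0, 0, 6, 17, 6, 10).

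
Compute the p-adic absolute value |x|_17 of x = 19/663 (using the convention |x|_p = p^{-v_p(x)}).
|19/663|_17 = 17

Step 1 — compute v_17(x) by factoring powers of 17 out of the numerator and denominator: v_17(19/663) = -1. Step 2 — apply |x|_p = p^{-v_p(x)} = 17^{1} = 17.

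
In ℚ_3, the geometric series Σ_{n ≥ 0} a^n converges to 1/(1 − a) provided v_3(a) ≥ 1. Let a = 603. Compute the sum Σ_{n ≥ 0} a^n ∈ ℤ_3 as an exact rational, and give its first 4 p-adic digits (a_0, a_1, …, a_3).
Σ a^n = 1/(1 − a) = -1/602;  first 4 digits = (1, 0, 1, 1)

v_3(a) = 2 ≥ 1, so the series converges in ℤ_3 to 1/(1 − a) = 1/(1 − 603) = -1/602. Expand this rational in ℤ_3: compute digits iteratively via d_i = x_i mod 3, x_{i+1} = (x_i − d_i)/3. The first 4 digits are (1, 0, 1, 1).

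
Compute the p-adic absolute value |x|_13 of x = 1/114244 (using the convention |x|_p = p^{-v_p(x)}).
|1/114244|_13 = 28561

Step 1 — compute v_13(x) by factoring powers of 13 out of the numerator and denominator: v_13(1/114244) = -4. Step 2 — apply |x|_p = p^{-v_p(x)} = 13^{4} = 28561.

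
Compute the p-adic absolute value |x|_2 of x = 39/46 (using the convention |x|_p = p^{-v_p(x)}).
|39/46|_2 = 2

Step 1 — compute v_2(x) by factoring powers of 2 out of the numerator and denominator: v_2(39/46) = -1. Step 2 — apply |x|_p = p^{-v_p(x)} = 2^{1} = 2.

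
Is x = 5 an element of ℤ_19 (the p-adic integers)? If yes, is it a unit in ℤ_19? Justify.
x ∈ ℤ_19^× (unit); v_19(x) = 0

ℤ_19 = {x ∈ ℚ_19 : v_19(x) ≥ 0} and ℤ_19^× = {x ∈ ℤ_19 : v_19(x) = 0}. Here v_19(5) = v_19(num) − v_19(den) = 0; compare against these criteria.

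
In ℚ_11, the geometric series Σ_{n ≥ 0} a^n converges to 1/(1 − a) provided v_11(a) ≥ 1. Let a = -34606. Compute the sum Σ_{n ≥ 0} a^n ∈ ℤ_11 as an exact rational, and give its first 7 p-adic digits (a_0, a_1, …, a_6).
Σ a^n = 1/(1 − a) = 1/34607;  first 7 digits = (1, 0, 0, 7, 8, 10, 4)

v_11(a) = 3 ≥ 1, so the series converges in ℤ_11 to 1/(1 − a) = 1/(1 − (-34606)) = 1/34607. Expand this rational in ℤ_11: compute digits iteratively via d_i = x_i mod 11, x_{i+1} = (x_i − d_i)/11. The first 7 digits are (1, 0, 0, 7, 8, 10, 4).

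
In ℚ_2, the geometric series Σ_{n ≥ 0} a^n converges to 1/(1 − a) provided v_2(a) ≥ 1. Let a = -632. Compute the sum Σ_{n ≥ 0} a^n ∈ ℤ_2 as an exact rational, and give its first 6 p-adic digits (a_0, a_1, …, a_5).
Σ a^n = 1/(1 − a) = 1/633;  first 6 digits = (1, 0, 0, 1, 0, 0)

v_2(a) = 3 ≥ 1, so the series converges in ℤ_2 to 1/(1 − a) = 1/(1 − (-632)) = 1/633. Expand this rational in ℤ_2: compute digits iteratively via d_i = x_i mod 2, x_{i+1} = (x_i − d_i)/2. The first 6 digits are (1, 0, 0, 1, 0, 0).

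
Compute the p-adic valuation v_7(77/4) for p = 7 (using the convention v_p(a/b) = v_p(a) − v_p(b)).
v_7(77/4) = 1

Factor powers of 7 from the numerator and denominator of the reduced fraction: 77 = 7^1 · 11 and 4 = 7^0 · 4. Apply v_p(a/b) = v_p(a) − v_p(b): v_7(77/4) = 1 − 0 = 1.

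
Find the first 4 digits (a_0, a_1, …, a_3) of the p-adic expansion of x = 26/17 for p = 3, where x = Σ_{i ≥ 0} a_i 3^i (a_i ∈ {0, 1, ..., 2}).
(a_0, …, a_3) = (1, 0, 2, 2)

v_3(26/17) = 0 (numerator and denominator both coprime to 3), so x ∈ ℤ_3^×. Compute digits iteratively via a_i = x_i mod 3, x_{i+1} = (x_i − a_i)/3, with x_0 = x:
  x_0 = 26/17;  a_0 = 1;  x_1 = (x_0 − 1)/3 = 3/17
  x_1 = 3/17;  a_1 = 0;  x_2 = (x_1 − 0)/3 = 1/17
  x_2 = 1/17;  a_2 = 2;  x_3 = (x_2 − 2)/3 = -11/17
  x_3 = -11/17;  a_3 = 2;  x_4 = (x_3 − 2)/3 = -15/17
Digits: (1, 0, 2, 2).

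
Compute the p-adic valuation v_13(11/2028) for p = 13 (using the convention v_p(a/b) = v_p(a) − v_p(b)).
v_13(11/2028) = -2

Factor powers of 13 from the numerator and denominator of the reduced fraction: 11 = 13^0 · 11 and 2028 = 13^2 · 12. Apply v_p(a/b) = v_p(a) − v_p(b): v_13(11/2028) = 0 − 2 = -2.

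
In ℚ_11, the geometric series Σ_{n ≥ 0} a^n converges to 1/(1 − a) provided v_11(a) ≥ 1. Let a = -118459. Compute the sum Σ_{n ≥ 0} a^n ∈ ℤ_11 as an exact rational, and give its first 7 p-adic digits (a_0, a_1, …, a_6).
Σ a^n = 1/(1 − a) = 1/118460;  first 7 digits = (1, 0, 0, 10, 2, 10, 0)

v_11(a) = 3 ≥ 1, so the series converges in ℤ_11 to 1/(1 − a) = 1/(1 − (-118459)) = 1/118460. Expand this rational in ℤ_11: compute digits iteratively via d_i = x_i mod 11, x_{i+1} = (x_i − d_i)/11. The first 7 digits are (1, 0, 0, 10, 2, 10, 0).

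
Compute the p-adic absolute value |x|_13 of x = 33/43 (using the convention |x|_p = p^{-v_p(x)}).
|33/43|_13 = 1

Step 1 — compute v_13(x) by factoring powers of 13 out of the numerator and denominator: v_13(33/43) = 0. Step 2 — apply |x|_p = p^{-v_p(x)} = 13^{0} = 1.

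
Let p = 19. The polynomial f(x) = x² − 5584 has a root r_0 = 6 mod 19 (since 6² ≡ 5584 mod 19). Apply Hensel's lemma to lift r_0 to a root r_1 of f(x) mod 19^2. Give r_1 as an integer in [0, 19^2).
r_1 = 348 (mod 361)

Hensel's recurrence: r_{i+1} = r_i − f(r_i)·(f′(r_i))^{-1} mod 19^{i+2}, with f′(x) = 2x. Iterate:
  r_0 = 6 (mod 19)
  r_1 = 348 (mod 361)
Final: r_1 = 348, and one checks f(r_1) ≡ 0 mod 19^2.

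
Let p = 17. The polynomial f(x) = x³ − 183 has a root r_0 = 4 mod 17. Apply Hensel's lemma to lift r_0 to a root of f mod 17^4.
r_3 = 43796 (mod 83521)

Hensel: r_{i+1} = r_i − f(r_i)/f′(r_i) mod 17^{i+2}, where f′(x) = 3x². Iterate:
  r_0 = 4 (mod 17)
  r_1 = 157 (mod 289)
  r_2 = 4492 (mod 4913)
  r_3 = 43796 (mod 83521)
Final: r = 43796 with f(r) ≡ 0 mod 17^4.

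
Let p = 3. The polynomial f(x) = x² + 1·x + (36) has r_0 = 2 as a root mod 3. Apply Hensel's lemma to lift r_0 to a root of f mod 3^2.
r_1 = 8 (mod 9)

Hensel: r_{i+1} = r_i − f(r_i)·(f′(r_i))^{-1} mod 3^{i+2}, f′(x) = 2x + 1. Iterate:
  r_0 = 2 (mod 3)
  r_1 = 8 (mod 9)
Final: r = 8 satisfies f(r) ≡ 0 mod 3^2.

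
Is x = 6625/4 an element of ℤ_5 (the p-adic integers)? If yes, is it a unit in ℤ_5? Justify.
x ∈ ℤ_5 but not a unit; v_5(x) = 3 > 0

ℤ_5 = {x ∈ ℚ_5 : v_5(x) ≥ 0} and ℤ_5^× = {x ∈ ℤ_5 : v_5(x) = 0}. Here v_5(6625/4) = v_5(num) − v_5(den) = 3; compare against these criteria.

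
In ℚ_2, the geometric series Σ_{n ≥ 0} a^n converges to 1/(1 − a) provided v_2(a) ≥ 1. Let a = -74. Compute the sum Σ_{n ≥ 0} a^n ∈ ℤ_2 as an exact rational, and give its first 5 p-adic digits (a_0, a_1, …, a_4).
Σ a^n = 1/(1 − a) = 1/75;  first 5 digits = (1, 1, 0, 0, 0)

v_2(a) = 1 ≥ 1, so the series converges in ℤ_2 to 1/(1 − a) = 1/(1 − (-74)) = 1/75. Expand this rational in ℤ_2: compute digits iteratively via d_i = x_i mod 2, x_{i+1} = (x_i − d_i)/2. The first 5 digits are (1, 1, 0, 0, 0).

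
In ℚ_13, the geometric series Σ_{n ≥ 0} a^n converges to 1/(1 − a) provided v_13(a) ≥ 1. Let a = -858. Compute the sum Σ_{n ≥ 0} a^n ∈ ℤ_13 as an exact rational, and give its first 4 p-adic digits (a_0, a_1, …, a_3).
Σ a^n = 1/(1 − a) = 1/859;  first 4 digits = (1, 12, 8, 8)

v_13(a) = 1 ≥ 1, so the series converges in ℤ_13 to 1/(1 − a) = 1/(1 − (-858)) = 1/859. Expand this rational in ℤ_13: compute digits iteratively via d_i = x_i mod 13, x_{i+1} = (x_i − d_i)/13. The first 4 digits are (1, 12, 8, 8).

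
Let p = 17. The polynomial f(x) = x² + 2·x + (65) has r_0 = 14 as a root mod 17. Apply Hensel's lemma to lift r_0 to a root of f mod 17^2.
r_1 = 14 (mod 289)

Hensel: r_{i+1} = r_i − f(r_i)·(f′(r_i))^{-1} mod 17^{i+2}, f′(x) = 2x + 2. Iterate:
  r_0 = 14 (mod 17)
  r_1 = 14 (mod 289)
Final: r = 14 satisfies f(r) ≡ 0 mod 17^2.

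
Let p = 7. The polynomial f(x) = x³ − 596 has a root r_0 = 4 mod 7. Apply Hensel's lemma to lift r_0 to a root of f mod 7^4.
r_3 = 1775 (mod 2401)

Hensel: r_{i+1} = r_i − f(r_i)/f′(r_i) mod 7^{i+2}, where f′(x) = 3x². Iterate:
  r_0 = 4 (mod 7)
  r_1 = 11 (mod 49)
  r_2 = 60 (mod 343)
  r_3 = 1775 (mod 2401)
Final: r = 1775 with f(r) ≡ 0 mod 7^4.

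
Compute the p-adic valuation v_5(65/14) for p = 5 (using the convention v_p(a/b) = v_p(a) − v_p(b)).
v_5(65/14) = 1

Factor powers of 5 from the numerator and denominator of the reduced fraction: 65 = 5^1 · 13 and 14 = 5^0 · 14. Apply v_p(a/b) = v_p(a) − v_p(b): v_5(65/14) = 1 − 0 = 1.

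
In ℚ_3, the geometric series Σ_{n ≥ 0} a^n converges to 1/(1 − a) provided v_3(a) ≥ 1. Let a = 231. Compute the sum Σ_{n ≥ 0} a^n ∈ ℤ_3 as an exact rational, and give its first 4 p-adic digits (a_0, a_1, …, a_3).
Σ a^n = 1/(1 − a) = -1/230;  first 4 digits = (1, 2, 2, 0)

v_3(a) = 1 ≥ 1, so the series converges in ℤ_3 to 1/(1 − a) = 1/(1 − 231) = -1/230. Expand this rational in ℤ_3: compute digits iteratively via d_i = x_i mod 3, x_{i+1} = (x_i − d_i)/3. The first 4 digits are (1, 2, 2, 0).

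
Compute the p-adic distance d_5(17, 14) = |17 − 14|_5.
d_5(17, 14) = 1

Step 1 — x − y = 17 − 14 = 3. Step 2 — v_5(3) = 0 (factor: 3 = (5^0 · 3); the sign does not affect v_p). Step 3 — |x − y|_5 = 5^{0} = 1.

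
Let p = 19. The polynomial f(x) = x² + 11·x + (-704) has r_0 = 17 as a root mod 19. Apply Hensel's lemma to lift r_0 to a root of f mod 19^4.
r_3 = 55953 (mod 130321)

Hensel: r_{i+1} = r_i − f(r_i)·(f′(r_i))^{-1} mod 19^{i+2}, f′(x) = 2x + 11. Iterate:
  r_0 = 17 (mod 19)
  r_1 = 359 (mod 361)
  r_2 = 1081 (mod 6859)
  r_3 = 55953 (mod 130321)
Final: r = 55953 satisfies f(r) ≡ 0 mod 19^4.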